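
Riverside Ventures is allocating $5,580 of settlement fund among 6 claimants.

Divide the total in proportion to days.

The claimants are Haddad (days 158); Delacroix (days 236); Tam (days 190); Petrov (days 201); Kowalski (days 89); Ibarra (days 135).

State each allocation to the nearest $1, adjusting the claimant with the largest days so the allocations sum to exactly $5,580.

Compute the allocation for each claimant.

Combined days = 1,009.
Raw shares: Haddad 158/1,009 × $5,580 = 873.78; Delacroix 236/1,009 × $5,580 = 1,305.13; Tam 190/1,009 × $5,580 = 1,050.74; Petrov 201/1,009 × $5,580 = 1,111.58; Kowalski 89/1,009 × $5,580 = 492.19; Ibarra 135/1,009 × $5,580 = 746.58.
After rounding ($1): Haddad $874; Delacroix $1,305; Tam $1,051; Petrov $1,112; Kowalski $492; Ibarra $747. Sum = $5,581.
Difference $5,580 − $5,581 = −$1 applied to largest days (Delacroix): Delacroix becomes $1,304.

Haddad: $874; Delacroix: $1,304; Tam: $1,051; Petrov: $1,112; Kowalski: $492; Ibarra: $747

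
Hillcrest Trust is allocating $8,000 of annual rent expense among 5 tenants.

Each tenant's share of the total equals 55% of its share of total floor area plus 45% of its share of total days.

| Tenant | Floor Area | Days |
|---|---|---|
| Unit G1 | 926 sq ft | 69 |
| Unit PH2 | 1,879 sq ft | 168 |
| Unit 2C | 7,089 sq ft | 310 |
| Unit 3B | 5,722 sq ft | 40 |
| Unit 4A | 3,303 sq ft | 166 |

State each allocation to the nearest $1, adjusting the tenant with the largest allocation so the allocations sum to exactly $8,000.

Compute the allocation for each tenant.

Floor area total 18,919; days total 753.
Combined weights (55% floor area + 45% days): Unit G1 0.0682; Unit PH2 0.1550; Unit 2C 0.3913; Unit 3B 0.1903; Unit 4A 0.1952.
Unrounded shares: Unit G1 545.24; Unit PH2 1,240.19; Unit 2C 3,130.76; Unit 3B 1,522.00; Unit 4A 1,561.81.
After rounding ($1): Unit G1 $545; Unit PH2 $1,240; Unit 2C $3,131; Unit 3B $1,522; Unit 4A $1,562. Sum = $8,000.
No rounding difference to absorb.

Unit G1: $545 · Unit PH2: $1,240 · Unit 2C: $3,131 · Unit 3B: $1,522 · Unit 4A: $1,562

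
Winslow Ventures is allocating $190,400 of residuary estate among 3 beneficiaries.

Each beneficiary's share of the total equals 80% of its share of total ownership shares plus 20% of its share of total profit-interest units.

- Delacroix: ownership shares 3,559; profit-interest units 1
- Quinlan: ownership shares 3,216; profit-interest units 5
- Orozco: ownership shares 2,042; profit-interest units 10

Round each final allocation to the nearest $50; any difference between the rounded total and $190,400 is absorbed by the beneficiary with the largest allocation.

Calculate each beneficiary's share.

Delacroix: $63,850; Quinlan: $67,450; Orozco: $59,100

Ownership shares total 8,817; profit-interest units total 16.
Combined weights (80% ownership shares + 20% profit-interest units): Delacroix 0.3354; Quinlan 0.3543; Orozco 0.3103.
Pro-rata amounts: Delacroix 63,864.28; Quinlan 67,458.71; Orozco 59,077.01.
At nearest $50: Delacroix $63,850; Quinlan $67,450; Orozco $59,100. Sum = $190,400.
Sum already equals the total — no adjustment.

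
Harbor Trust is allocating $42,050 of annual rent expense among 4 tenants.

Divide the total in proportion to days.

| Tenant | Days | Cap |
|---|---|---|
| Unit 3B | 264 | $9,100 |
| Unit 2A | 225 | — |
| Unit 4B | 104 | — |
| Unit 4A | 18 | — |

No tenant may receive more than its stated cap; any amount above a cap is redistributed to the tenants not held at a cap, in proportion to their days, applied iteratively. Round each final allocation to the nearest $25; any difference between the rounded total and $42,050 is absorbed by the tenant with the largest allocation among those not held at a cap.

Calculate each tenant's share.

Unit 3B: $9,100 · Unit 2A: $21,375 · Unit 4B: $9,875 · Unit 4A: $1,700

Sum of days: 611.
Proportional shares (ignoring caps): Unit 3B 18,168.90; Unit 2A 15,484.86; Unit 4B 7,157.45; Unit 4A 1,238.79.
Capped: Unit 3B ($9,100); balance $32,950 reallocated over remaining days 347.
Redistributed shares: Unit 2A 21,365.27 → $21,375; Unit 4B 9,875.50 → $9,875; Unit 4A 1,709.22 → $1,700.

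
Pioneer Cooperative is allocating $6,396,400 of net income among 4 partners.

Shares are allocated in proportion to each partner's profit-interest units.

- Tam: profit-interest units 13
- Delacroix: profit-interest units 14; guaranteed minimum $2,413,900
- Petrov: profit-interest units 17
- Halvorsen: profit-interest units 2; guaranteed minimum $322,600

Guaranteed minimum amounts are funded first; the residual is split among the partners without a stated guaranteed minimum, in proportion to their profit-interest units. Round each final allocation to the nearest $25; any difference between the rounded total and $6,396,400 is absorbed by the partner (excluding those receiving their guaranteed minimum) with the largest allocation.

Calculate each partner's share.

Fund the minimums — Delacroix $2,413,900; Halvorsen $322,600. Remaining pool $3,659,900.
Remaining pool split over remaining profit-interest units 30: Tam 1,585,956.67 → $1,585,950; Petrov 2,073,943.33 → $2,073,950.

Tam: $1,585,950; Delacroix: $2,413,900; Petrov: $2,073,950; Halvorsen: $322,600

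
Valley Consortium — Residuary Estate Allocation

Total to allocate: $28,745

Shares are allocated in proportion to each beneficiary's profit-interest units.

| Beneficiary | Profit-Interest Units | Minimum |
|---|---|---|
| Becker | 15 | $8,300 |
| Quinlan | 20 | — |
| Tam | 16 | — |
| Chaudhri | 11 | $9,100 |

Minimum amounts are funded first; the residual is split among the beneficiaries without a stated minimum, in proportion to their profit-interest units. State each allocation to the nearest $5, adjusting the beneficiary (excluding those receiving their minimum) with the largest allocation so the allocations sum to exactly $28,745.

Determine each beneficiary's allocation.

Becker: $8,300 | Quinlan: $6,305 | Tam: $5,040 | Chaudhri: $9,100

Fund the minimums — Becker $8,300; Chaudhri $9,100. Balance $11,345.
Balance split over remaining profit-interest units 36: Quinlan 6,302.78 → $6,305; Tam 5,042.22 → $5,040.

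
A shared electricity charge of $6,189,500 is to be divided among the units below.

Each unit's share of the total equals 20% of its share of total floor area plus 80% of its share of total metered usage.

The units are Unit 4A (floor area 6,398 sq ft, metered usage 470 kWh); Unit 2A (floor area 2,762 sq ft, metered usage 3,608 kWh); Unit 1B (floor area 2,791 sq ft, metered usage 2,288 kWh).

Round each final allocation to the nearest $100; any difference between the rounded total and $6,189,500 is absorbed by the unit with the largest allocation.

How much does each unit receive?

Unit 4A: $1,028,300 · Unit 2A: $3,092,500 · Unit 1B: $2,068,700

Floor area total 11,951; metered usage total 6,366.
Composite weights (20% floor area + 80% metered usage): Unit 4A 0.1661; Unit 2A 0.4996; Unit 1B 0.3342.
Raw shares: Unit 4A 1,028,288.34; Unit 2A 3,092,464.88; Unit 1B 2,068,746.78.
At nearest $100: Unit 4A $1,028,300; Unit 2A $3,092,500; Unit 1B $2,068,700. Sum = $6,189,500.
Rounded total matches; no reconciliation needed.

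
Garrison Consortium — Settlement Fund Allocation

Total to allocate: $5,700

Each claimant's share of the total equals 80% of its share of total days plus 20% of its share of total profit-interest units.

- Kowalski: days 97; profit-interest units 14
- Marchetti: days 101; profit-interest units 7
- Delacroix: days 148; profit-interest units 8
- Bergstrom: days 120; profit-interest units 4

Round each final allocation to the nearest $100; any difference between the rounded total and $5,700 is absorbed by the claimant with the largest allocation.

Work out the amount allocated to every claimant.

Kowalski: $1,400 | Marchetti: $1,200 | Delacroix: $1,800 | Bergstrom: $1,300

Totals — days 466, profit-interest units 33.
Composite weights (80% days + 20% profit-interest units): Kowalski 0.2514; Marchetti 0.2158; Delacroix 0.3026; Bergstrom 0.2303.
Pro-rata amounts: Kowalski 1,432.82; Marchetti 1,230.14; Delacroix 1,724.60; Bergstrom 1,312.43.
At nearest $100: Kowalski $1,400; Marchetti $1,200; Delacroix $1,700; Bergstrom $1,300. Sum = $5,600.
Difference $5,700 − $5,600 = +$100 applied to largest allocation (Delacroix): Delacroix becomes $1,800.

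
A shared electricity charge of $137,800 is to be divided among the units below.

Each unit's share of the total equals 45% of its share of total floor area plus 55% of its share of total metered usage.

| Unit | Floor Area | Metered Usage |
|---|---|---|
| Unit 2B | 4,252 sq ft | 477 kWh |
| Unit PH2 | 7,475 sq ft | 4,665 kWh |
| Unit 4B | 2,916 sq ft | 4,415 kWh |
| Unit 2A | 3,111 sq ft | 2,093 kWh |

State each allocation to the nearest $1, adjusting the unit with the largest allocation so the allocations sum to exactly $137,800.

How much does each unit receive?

Floor area total 17,754; metered usage total 11,650.
Blended shares (45% floor area + 55% metered usage): Unit 2B 0.1303; Unit PH2 0.4097; Unit 4B 0.2823; Unit 2A 0.1777.
Unrounded shares: Unit 2B 17,954.27; Unit PH2 56,456.71; Unit 4B 38,906.95; Unit 2A 24,482.07.
Rounded to nearest $1: Unit 2B $17,954; Unit PH2 $56,457; Unit 4B $38,907; Unit 2A $24,482. Sum = $137,800.
No rounding difference to absorb.

Unit 2B: $17,954; Unit PH2: $56,457; Unit 4B: $38,907; Unit 2A: $24,482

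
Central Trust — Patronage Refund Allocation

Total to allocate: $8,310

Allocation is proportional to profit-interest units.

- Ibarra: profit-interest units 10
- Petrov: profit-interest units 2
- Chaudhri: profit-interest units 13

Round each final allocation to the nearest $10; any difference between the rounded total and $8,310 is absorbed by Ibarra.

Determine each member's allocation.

Profit-interest units total: 25.
Raw shares: Ibarra 10/25 × $8,310 = 3,324.00; Petrov 2/25 × $8,310 = 664.80; Chaudhri 13/25 × $8,310 = 4,321.20.
At nearest $10: Ibarra $3,320; Petrov $660; Chaudhri $4,320. Sum = $8,300.
Difference $8,310 − $8,300 = +$10 applied to Ibarra: Ibarra becomes $3,330.

Ibarra: $3,330 · Petrov: $660 · Chaudhri: $4,320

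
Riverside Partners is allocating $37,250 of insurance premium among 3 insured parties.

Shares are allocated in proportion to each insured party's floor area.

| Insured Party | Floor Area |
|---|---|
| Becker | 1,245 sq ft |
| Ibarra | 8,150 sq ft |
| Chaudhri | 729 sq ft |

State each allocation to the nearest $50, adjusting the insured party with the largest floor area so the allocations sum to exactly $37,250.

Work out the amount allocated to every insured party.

Becker: $4,600 | Ibarra: $29,950 | Chaudhri: $2,700

Total floor area = 10,124.
Unrounded shares: Becker 1,245/10,124 × $37,250 = 4,580.82; Ibarra 8,150/10,124 × $37,250 = 29,986.91; Chaudhri 729/10,124 × $37,250 = 2,682.26.
After rounding ($50): Becker $4,600; Ibarra $30,000; Chaudhri $2,700. Sum = $37,300.
Difference $37,250 − $37,300 = −$50 applied to largest floor area (Ibarra): Ibarra becomes $29,950.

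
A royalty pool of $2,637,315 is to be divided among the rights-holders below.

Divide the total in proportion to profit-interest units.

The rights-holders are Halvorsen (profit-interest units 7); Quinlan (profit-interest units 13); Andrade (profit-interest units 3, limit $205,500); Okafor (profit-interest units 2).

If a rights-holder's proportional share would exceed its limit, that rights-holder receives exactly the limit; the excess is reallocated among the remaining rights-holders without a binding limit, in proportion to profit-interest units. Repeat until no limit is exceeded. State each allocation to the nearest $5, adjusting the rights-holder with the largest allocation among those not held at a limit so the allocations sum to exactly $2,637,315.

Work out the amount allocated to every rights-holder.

Halvorsen: $773,760 · Quinlan: $1,436,980 · Andrade: $205,500 · Okafor: $221,075

Profit-interest units total: 25.
Pro-rata shares before constraints: Halvorsen 738,448.20; Quinlan 1,371,403.80; Andrade 316,477.80; Okafor 210,985.20.
Held at cap: Andrade ($205,500); balance $2,431,815 reallocated over remaining profit-interest units 22.
Shares after redistribution: Halvorsen 773,759.32 → $773,760; Quinlan 1,436,981.59 → $1,436,980; Okafor 221,074.09 → $221,075.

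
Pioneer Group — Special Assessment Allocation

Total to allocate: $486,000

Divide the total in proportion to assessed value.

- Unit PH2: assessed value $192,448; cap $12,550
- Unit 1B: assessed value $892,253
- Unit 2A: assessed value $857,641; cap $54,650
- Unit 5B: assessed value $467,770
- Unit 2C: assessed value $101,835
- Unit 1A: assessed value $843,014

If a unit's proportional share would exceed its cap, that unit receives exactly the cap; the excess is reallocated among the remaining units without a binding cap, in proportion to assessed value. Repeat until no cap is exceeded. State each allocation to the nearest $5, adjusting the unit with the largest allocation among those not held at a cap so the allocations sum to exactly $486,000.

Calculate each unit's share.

Combined assessed value = 3,354,961.
Unconstrained shares: Unit PH2 27,878.04; Unit 1B 129,251.86; Unit 2A 124,237.96; Unit 5B 67,761.21; Unit 2C 14,751.83; Unit 1A 122,119.10.
Cap binds for Unit PH2 ($12,550), Unit 2A ($54,650); remaining pool $418,800 reallocated over remaining assessed value 2,304,872.
Remaining shares: Unit 1B 162,124.21 → $162,125; Unit 5B 84,994.77 → $84,995; Unit 2C 18,503.63 → $18,505; Unit 1A 153,177.38 → $153,175.

Unit PH2: $12,550; Unit 1B: $162,125; Unit 2A: $54,650; Unit 5B: $84,995; Unit 2C: $18,505; Unit 1A: $153,175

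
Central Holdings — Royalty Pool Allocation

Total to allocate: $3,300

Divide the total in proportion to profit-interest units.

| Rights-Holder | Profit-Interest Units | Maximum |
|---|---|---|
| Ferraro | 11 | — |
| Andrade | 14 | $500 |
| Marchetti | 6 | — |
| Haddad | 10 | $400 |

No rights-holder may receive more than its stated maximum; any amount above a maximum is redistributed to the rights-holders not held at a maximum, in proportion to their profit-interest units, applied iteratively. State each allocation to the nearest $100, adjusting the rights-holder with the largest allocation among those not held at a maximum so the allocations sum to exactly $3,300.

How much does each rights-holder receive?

Ferraro: $1,600 | Andrade: $500 | Marchetti: $800 | Haddad: $400

Combined profit-interest units = 41.
Proportional shares (ignoring caps): Ferraro 885.37; Andrade 1,126.83; Marchetti 482.93; Haddad 804.88.
Held at cap: Andrade ($500), Haddad ($400); residual $2,400 reallocated over remaining profit-interest units 17.
Remaining shares: Ferraro 1,552.94 → $1,600; Marchetti 847.06 → $800.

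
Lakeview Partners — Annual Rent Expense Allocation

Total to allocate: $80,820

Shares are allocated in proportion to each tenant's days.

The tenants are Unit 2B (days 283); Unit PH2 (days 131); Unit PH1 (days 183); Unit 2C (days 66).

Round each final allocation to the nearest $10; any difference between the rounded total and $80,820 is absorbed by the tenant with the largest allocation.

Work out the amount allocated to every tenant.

Total days = 663.
Unrounded shares: Unit 2B 283/663 × $80,820 = 34,497.83; Unit PH2 131/663 × $80,820 = 15,968.96; Unit PH1 183/663 × $80,820 = 22,307.78; Unit 2C 66/663 × $80,820 = 8,045.43.
After rounding ($10): Unit 2B $34,500; Unit PH2 $15,970; Unit PH1 $22,310; Unit 2C $8,050. Sum = $80,830.
Difference $80,820 − $80,830 = −$10 applied to largest allocation (Unit 2B): Unit 2B becomes $34,490.

Unit 2B: $34,490 | Unit PH2: $15,970 | Unit PH1: $22,310 | Unit 2C: $8,050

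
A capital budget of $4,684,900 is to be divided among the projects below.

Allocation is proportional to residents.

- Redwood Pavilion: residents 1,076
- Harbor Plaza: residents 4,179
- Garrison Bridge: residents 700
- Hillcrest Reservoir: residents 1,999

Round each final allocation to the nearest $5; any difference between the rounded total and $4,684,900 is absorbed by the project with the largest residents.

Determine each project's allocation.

Redwood Pavilion: $633,765; Harbor Plaza: $2,461,425; Garrison Bridge: $412,300; Hillcrest Reservoir: $1,177,410

Total residents = 7,954.
Raw shares: Redwood Pavilion 1,076/7,954 × $4,684,900 = 633,763.19; Harbor Plaza 4,179/7,954 × $4,684,900 = 2,461,427.85; Garrison Bridge 700/7,954 × $4,684,900 = 412,299.47; Hillcrest Reservoir 1,999/7,954 × $4,684,900 = 1,177,409.49.
At nearest $5: Redwood Pavilion $633,765; Harbor Plaza $2,461,430; Garrison Bridge $412,300; Hillcrest Reservoir $1,177,410. Sum = $4,684,905.
Difference $4,684,900 − $4,684,905 = −$5 applied to largest residents (Harbor Plaza): Harbor Plaza becomes $2,461,425.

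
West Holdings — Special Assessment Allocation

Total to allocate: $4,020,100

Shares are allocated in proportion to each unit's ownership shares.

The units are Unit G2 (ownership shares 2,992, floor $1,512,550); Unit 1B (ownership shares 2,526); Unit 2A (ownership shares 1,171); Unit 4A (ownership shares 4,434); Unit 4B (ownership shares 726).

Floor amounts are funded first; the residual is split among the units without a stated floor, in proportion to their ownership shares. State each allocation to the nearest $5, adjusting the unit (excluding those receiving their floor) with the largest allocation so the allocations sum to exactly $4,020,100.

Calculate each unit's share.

Unit G2: $1,512,550 · Unit 1B: $715,150 · Unit 2A: $331,530 · Unit 4A: $1,255,330 · Unit 4B: $205,540

Guaranteed amounts: Unit G2 $1,512,550. Residual $2,507,550.
Residual split over remaining ownership shares 8,857: Unit 1B 715,148.62 → $715,150; Unit 2A 331,527.72 → $331,530; Unit 4A 1,255,332.13 → $1,255,330; Unit 4B 205,541.53 → $205,540.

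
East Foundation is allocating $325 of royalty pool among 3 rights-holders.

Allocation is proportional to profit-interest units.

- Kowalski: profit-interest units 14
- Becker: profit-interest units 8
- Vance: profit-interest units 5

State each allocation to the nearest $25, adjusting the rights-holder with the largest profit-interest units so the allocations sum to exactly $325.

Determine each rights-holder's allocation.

Kowalski: $175; Becker: $100; Vance: $50

Profit-interest units total: 14 + 8 + 5 = 27.
Pro-rata amounts: Kowalski 168.52; Becker 96.30; Vance 60.19.
After rounding ($25): Kowalski $175; Becker $100; Vance $50. Sum = $325.
Rounded total matches; no reconciliation needed.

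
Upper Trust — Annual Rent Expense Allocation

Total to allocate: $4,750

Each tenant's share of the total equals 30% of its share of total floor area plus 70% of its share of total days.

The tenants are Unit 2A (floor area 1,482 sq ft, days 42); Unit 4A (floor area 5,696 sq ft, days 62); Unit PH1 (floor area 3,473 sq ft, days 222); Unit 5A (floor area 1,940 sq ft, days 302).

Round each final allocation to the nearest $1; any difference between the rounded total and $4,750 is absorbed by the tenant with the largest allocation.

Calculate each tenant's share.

Unit 2A: $390 | Unit 4A: $973 | Unit PH1: $1,568 | Unit 5A: $1,819

Floor area total 12,591; days total 628.
Combined weights (30% floor area + 70% days): Unit 2A 0.0821; Unit 4A 0.2048; Unit PH1 0.3302; Unit 5A 0.3828.
Pro-rata amounts: Unit 2A 390.10; Unit 4A 972.92; Unit PH1 1,568.46; Unit 5A 1,818.53.
Rounded to nearest $1: Unit 2A $390; Unit 4A $973; Unit PH1 $1,568; Unit 5A $1,819. Sum = $4,750.
No rounding difference to absorb.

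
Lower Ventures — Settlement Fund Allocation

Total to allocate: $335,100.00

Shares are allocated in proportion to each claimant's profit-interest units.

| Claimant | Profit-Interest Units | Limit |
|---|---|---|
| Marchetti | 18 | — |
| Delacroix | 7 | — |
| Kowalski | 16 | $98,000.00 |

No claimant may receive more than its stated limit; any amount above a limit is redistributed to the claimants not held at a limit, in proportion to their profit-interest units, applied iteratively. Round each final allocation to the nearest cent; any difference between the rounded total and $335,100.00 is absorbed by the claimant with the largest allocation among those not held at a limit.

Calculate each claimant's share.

Marchetti: $170,712.00 | Delacroix: $66,388.00 | Kowalski: $98,000.00

Sum of profit-interest units: 41.
Unconstrained shares: Marchetti 147,117.0732; Delacroix 57,212.1951; Kowalski 130,770.7317.
Held at cap: Kowalski ($98,000.00); residual $237,100.00 reallocated over remaining profit-interest units 25.
Shares after redistribution: Marchetti 170,712.0000 → $170,712.00; Delacroix 66,388.0000 → $66,388.00.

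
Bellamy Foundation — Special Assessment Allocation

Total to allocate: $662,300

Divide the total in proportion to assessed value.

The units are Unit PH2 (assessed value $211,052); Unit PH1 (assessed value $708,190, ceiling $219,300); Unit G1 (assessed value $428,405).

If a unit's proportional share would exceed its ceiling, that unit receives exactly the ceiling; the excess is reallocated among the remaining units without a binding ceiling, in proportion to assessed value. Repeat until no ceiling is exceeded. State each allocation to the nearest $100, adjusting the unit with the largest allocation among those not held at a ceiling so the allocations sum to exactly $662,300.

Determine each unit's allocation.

Unit PH2: $146,200; Unit PH1: $219,300; Unit G1: $296,800

Total assessed value = 1,347,647.
Pro-rata shares before constraints: Unit PH2 103,721.33; Unit PH1 348,039.39; Unit G1 210,539.28.
Cap binds for Unit PH1 ($219,300); remaining pool $443,000 reallocated over remaining assessed value 639,457.
Remaining shares: Unit PH2 146,211.61 → $146,200; Unit G1 296,788.39 → $296,800.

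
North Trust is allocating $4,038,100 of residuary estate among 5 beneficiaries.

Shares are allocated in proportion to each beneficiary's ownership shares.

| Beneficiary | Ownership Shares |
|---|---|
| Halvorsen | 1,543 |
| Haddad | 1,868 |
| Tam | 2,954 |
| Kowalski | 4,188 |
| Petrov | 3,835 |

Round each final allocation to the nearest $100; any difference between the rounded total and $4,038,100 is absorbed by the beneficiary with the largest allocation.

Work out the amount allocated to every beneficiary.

Total ownership shares = 14,388.
Proportional shares: Halvorsen 1,543/14,388 × $4,038,100 = 433,054.51; Haddad 1,868/14,388 × $4,038,100 = 524,268.20; Tam 2,954/14,388 × $4,038,100 = 829,062.23; Kowalski 4,188/14,388 × $4,038,100 = 1,175,393.58; Petrov 3,835/14,388 × $4,038,100 = 1,076,321.48.
Rounded to nearest $100: Halvorsen $433,100; Haddad $524,300; Tam $829,100; Kowalski $1,175,400; Petrov $1,076,300. Sum = $4,038,200.
Difference $4,038,100 − $4,038,200 = −$100 applied to largest allocation (Kowalski): Kowalski becomes $1,175,300.

Halvorsen: $433,100; Haddad: $524,300; Tam: $829,100; Kowalski: $1,175,300; Petrov: $1,076,300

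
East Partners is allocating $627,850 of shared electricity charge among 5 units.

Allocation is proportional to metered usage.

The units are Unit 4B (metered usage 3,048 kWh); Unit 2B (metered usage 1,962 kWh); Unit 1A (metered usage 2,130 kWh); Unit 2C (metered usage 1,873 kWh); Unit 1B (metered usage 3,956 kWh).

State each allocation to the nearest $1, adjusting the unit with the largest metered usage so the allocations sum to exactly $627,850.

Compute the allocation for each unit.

Unit 4B: $147,559 | Unit 2B: $94,984 | Unit 1A: $103,117 | Unit 2C: $90,675 | Unit 1B: $191,515

Sum of metered usage: 12,969.
Pro-rata amounts: Unit 4B 3,048/12,969 × $627,850 = 147,558.55; Unit 2B 1,962/12,969 × $627,850 = 94,983.55; Unit 1A 2,130/12,969 × $627,850 = 103,116.70; Unit 2C 1,873/12,969 × $627,850 = 90,674.92; Unit 1B 3,956/12,969 × $627,850 = 191,516.28.
After rounding ($1): Unit 4B $147,559; Unit 2B $94,984; Unit 1A $103,117; Unit 2C $90,675; Unit 1B $191,516. Sum = $627,851.
Difference $627,850 − $627,851 = −$1 applied to largest metered usage (Unit 1B): Unit 1B becomes $191,515.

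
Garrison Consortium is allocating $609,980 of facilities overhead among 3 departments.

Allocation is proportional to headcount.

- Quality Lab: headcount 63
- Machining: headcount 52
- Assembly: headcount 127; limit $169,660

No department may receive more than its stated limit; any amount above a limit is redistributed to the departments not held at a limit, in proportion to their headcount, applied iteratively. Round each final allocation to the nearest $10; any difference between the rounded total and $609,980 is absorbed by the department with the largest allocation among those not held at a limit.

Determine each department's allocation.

Headcount total: 242.
Pro-rata shares before constraints: Quality Lab 158,796.45; Machining 131,070.08; Assembly 320,113.47.
Capped: Assembly ($169,660); balance $440,320 reallocated over remaining headcount 115.
Shares after redistribution: Quality Lab 241,218.78 → $241,220; Machining 199,101.22 → $199,100.

Quality Lab: $241,220 | Machining: $199,100 | Assembly: $169,660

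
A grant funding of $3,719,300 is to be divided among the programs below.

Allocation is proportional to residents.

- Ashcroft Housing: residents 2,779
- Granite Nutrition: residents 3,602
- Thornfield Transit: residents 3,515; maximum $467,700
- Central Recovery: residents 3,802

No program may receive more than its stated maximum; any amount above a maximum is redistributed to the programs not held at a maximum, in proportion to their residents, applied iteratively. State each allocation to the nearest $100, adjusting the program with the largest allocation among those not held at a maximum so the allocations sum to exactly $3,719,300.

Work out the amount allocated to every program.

Total residents = 13,698.
Pro-rata shares before constraints: Ashcroft Housing 754,557.94; Granite Nutrition 978,020.05; Thornfield Transit 954,397.69; Central Recovery 1,032,324.32.
Held at cap: Thornfield Transit ($467,700); remaining pool $3,251,600 reallocated over remaining residents 10,183.
Redistributed shares: Ashcroft Housing 887,380.58 → $887,400; Granite Nutrition 1,150,178.06 → $1,150,200; Central Recovery 1,214,041.36 → $1,214,000.

Ashcroft Housing: $887,400; Granite Nutrition: $1,150,200; Thornfield Transit: $467,700; Central Recovery: $1,214,000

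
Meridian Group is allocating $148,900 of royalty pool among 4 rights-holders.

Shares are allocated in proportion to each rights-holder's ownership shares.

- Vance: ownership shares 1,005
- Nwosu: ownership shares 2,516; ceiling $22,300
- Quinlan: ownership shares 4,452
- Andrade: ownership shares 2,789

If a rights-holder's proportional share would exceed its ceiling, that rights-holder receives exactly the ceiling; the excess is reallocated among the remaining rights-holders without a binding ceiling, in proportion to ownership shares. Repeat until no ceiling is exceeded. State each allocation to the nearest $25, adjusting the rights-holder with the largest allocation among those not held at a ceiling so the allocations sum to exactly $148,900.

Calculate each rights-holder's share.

Ownership shares total: 10,762.
Proportional shares (ignoring caps): Vance 13,904.90; Nwosu 34,810.67; Quinlan 61,596.62; Andrade 38,587.82.
Capped: Nwosu ($22,300); remaining pool $126,600 reallocated over remaining ownership shares 8,246.
Redistributed shares: Vance 15,429.66 → $15,425; Quinlan 68,351.10 → $68,350; Andrade 42,819.23 → $42,825.

Vance: $15,425 · Nwosu: $22,300 · Quinlan: $68,350 · Andrade: $42,825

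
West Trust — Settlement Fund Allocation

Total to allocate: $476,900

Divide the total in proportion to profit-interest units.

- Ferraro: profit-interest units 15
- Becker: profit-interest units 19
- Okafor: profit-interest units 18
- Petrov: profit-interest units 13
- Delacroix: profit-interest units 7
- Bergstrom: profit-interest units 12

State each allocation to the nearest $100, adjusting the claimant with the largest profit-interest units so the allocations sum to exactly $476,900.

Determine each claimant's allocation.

Total profit-interest units = 15 + 19 + 18 + 13 + 7 + 12 = 84.
Proportional shares: Ferraro 85,160.71; Becker 107,870.24; Okafor 102,192.86; Petrov 73,805.95; Delacroix 39,741.67; Bergstrom 68,128.57.
At nearest $100: Ferraro $85,200; Becker $107,900; Okafor $102,200; Petrov $73,800; Delacroix $39,700; Bergstrom $68,100. Sum = $476,900.
Sum already equals the total — no adjustment.

Ferraro: $85,200 | Becker: $107,900 | Okafor: $102,200 | Petrov: $73,800 | Delacroix: $39,700 | Bergstrom: $68,100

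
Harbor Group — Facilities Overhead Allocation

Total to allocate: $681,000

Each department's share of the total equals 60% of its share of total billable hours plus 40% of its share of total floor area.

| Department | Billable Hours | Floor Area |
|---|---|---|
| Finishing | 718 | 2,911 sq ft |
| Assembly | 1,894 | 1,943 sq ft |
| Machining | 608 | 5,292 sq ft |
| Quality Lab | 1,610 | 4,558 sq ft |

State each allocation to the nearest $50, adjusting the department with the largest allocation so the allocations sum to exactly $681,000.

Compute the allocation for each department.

Totals — billable hours 4,830, floor area 14,704.
Composite weights (60% billable hours + 40% floor area): Finishing 0.1684; Assembly 0.2881; Machining 0.2195; Quality Lab 0.3240.
Pro-rata amounts: Finishing 114,668.06; Assembly 196,220.53; Machining 149,471.86; Quality Lab 220,639.55.
At nearest $50: Finishing $114,650; Assembly $196,200; Machining $149,450; Quality Lab $220,650. Sum = $680,950.
Difference $681,000 − $680,950 = +$50 applied to largest allocation (Quality Lab): Quality Lab becomes $220,700.

Finishing: $114,650; Assembly: $196,200; Machining: $149,450; Quality Lab: $220,700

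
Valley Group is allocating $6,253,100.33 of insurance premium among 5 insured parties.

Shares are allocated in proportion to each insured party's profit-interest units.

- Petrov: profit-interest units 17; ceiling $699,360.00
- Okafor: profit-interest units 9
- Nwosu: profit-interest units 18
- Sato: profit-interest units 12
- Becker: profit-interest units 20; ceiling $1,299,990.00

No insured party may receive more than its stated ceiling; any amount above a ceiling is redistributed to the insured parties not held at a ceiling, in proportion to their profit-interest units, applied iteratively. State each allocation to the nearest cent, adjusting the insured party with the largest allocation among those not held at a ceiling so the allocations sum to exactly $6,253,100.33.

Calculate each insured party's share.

Petrov: $699,360.00 · Okafor: $981,634.69 · Nwosu: $1,963,269.38 · Sato: $1,308,846.26 · Becker: $1,299,990.00

Total profit-interest units = 76.
Proportional shares (ignoring caps): Petrov 1,398,719.8107; Okafor 740,498.7233; Nwosu 1,480,997.4466; Sato 987,331.6311; Becker 1,645,552.7184.
Held at cap: Petrov ($699,360.00), Becker ($1,299,990.00); remaining pool $4,253,750.33 reallocated over remaining profit-interest units 39.
Redistributed shares: Okafor 981,634.6915 → $981,634.69; Nwosu 1,963,269.3831 → $1,963,269.38; Sato 1,308,846.2554 → $1,308,846.26.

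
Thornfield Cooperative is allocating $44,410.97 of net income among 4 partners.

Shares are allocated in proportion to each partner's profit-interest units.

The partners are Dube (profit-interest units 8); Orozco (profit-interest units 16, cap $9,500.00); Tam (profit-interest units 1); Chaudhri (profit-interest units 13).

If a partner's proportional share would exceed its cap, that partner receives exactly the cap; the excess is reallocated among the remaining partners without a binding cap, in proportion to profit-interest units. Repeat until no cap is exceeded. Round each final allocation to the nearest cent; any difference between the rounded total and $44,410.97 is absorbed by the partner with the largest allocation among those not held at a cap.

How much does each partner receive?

Profit-interest units total: 38.
Unconstrained shares: Dube 9,349.6779; Orozco 18,699.3558; Tam 1,168.7097; Chaudhri 15,193.2266.
Cap binds for Orozco ($9,500.00); residual $34,910.97 reallocated over remaining profit-interest units 22.
Redistributed shares: Dube 12,694.8982 → $12,694.90; Tam 1,586.8623 → $1,586.86; Chaudhri 20,629.2095 → $20,629.21.

Dube: $12,694.90 | Orozco: $9,500.00 | Tam: $1,586.86 | Chaudhri: $20,629.21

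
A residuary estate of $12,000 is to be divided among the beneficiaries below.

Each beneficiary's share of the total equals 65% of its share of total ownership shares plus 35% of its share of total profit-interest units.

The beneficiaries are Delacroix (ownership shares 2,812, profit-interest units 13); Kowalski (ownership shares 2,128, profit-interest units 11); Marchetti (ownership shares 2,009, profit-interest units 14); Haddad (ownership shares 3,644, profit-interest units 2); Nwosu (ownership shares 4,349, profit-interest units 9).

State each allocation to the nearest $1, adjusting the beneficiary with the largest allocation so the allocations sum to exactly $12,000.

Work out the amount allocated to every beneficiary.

Ownership shares total 14,942; profit-interest units total 49.
Blended shares (65% ownership shares + 35% profit-interest units): Delacroix 0.2152; Kowalski 0.1711; Marchetti 0.1874; Haddad 0.1728; Nwosu 0.2535.
Proportional shares: Delacroix 2,582.20; Kowalski 2,053.71; Marchetti 2,248.74; Haddad 2,073.66; Nwosu 3,041.69.
At nearest $1: Delacroix $2,582; Kowalski $2,054; Marchetti $2,249; Haddad $2,074; Nwosu $3,042. Sum = $12,001.
Difference $12,000 − $12,001 = −$1 applied to largest allocation (Nwosu): Nwosu becomes $3,041.

Delacroix: $2,582 · Kowalski: $2,054 · Marchetti: $2,249 · Haddad: $2,074 · Nwosu: $3,041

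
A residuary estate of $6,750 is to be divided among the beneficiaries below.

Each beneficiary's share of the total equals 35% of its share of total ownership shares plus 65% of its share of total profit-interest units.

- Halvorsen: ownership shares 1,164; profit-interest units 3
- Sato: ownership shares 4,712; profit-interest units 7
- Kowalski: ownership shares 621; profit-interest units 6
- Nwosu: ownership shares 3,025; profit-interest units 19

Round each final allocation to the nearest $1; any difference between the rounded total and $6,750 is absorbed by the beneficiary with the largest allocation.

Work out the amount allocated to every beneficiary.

Halvorsen: $665 · Sato: $2,047 · Kowalski: $906 · Nwosu: $3,132

Totals — ownership shares 9,522, profit-interest units 35.
Combined weights (35% ownership shares + 65% profit-interest units): Halvorsen 0.0985; Sato 0.3032; Kowalski 0.1343; Nwosu 0.4640.
Raw shares: Halvorsen 664.87; Sato 2,046.59; Kowalski 906.22; Nwosu 3,132.32.
After rounding ($1): Halvorsen $665; Sato $2,047; Kowalski $906; Nwosu $3,132. Sum = $6,750.
Rounded total matches; no reconciliation needed.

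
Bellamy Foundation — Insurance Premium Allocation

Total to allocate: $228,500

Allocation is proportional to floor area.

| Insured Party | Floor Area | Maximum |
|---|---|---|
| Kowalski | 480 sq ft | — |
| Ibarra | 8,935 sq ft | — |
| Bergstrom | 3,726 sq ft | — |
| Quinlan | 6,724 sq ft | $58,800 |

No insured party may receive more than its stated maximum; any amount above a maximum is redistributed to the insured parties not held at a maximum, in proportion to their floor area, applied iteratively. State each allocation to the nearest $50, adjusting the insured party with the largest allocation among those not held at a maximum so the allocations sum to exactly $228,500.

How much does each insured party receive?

Total floor area = 19,865.
Proportional shares (ignoring caps): Kowalski 5,521.27; Ibarra 102,776.11; Bergstrom 42,858.85; Quinlan 77,343.77.
Capped: Quinlan ($58,800); remaining pool $169,700 reallocated over remaining floor area 13,141.
Remaining shares: Kowalski 6,198.62 → $6,200; Ibarra 115,384.64 → $115,400; Bergstrom 48,116.75 → $48,100.

Kowalski: $6,200; Ibarra: $115,400; Bergstrom: $48,100; Quinlan: $58,800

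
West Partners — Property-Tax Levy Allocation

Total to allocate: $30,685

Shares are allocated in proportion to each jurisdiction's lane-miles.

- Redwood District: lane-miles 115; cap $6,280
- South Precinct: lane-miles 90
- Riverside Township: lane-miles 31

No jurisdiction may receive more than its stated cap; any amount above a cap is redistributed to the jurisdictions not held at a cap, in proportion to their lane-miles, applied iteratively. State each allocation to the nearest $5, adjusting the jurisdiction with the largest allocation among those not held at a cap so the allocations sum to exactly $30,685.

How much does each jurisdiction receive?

Redwood District: $6,280 | South Precinct: $18,150 | Riverside Township: $6,255

Combined lane-miles = 236.
Pro-rata shares before constraints: Redwood District 14,952.44; South Precinct 11,701.91; Riverside Township 4,030.66.
Cap binds for Redwood District ($6,280); remaining pool $24,405 reallocated over remaining lane-miles 121.
Remaining shares: South Precinct 18,152.48 → $18,150; Riverside Township 6,252.52 → $6,255.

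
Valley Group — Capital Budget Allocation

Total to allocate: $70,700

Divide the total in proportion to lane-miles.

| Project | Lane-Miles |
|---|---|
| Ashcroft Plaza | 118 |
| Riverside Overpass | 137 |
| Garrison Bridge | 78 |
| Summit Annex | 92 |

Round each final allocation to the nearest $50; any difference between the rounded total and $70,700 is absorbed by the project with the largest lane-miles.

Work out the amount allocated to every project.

Sum of lane-miles: 425.
Pro-rata amounts: Ashcroft Plaza 118/425 × $70,700 = 19,629.65; Riverside Overpass 137/425 × $70,700 = 22,790.35; Garrison Bridge 78/425 × $70,700 = 12,975.53; Summit Annex 92/425 × $70,700 = 15,304.47.
Rounded to nearest $50: Ashcroft Plaza $19,650; Riverside Overpass $22,800; Garrison Bridge $13,000; Summit Annex $15,300. Sum = $70,750.
Difference $70,700 − $70,750 = −$50 applied to largest lane-miles (Riverside Overpass): Riverside Overpass becomes $22,750.

Ashcroft Plaza: $19,650; Riverside Overpass: $22,750; Garrison Bridge: $13,000; Summit Annex: $15,300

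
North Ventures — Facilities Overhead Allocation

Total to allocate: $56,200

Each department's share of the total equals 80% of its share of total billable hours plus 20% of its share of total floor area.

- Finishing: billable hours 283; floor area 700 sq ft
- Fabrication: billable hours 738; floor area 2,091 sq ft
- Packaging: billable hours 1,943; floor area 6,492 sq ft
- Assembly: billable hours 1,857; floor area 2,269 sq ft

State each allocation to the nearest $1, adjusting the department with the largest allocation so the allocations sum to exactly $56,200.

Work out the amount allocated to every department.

Billable hours total 4,821; floor area total 11,552.
Combined weights (80% billable hours + 20% floor area): Finishing 0.0591; Fabrication 0.1587; Packaging 0.4348; Assembly 0.3474.
Unrounded shares: Finishing 3,320.31; Fabrication 8,917.01; Packaging 24,436.82; Assembly 19,525.85.
After rounding ($1): Finishing $3,320; Fabrication $8,917; Packaging $24,437; Assembly $19,526. Sum = $56,200.
No rounding difference to absorb.

Finishing: $3,320; Fabrication: $8,917; Packaging: $24,437; Assembly: $19,526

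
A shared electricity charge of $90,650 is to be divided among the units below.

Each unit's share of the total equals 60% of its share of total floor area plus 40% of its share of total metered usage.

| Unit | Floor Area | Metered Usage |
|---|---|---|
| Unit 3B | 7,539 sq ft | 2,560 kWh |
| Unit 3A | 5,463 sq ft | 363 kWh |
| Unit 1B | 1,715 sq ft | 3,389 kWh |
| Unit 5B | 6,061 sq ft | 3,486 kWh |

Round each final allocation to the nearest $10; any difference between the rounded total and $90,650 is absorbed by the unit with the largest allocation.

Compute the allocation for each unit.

Floor area total 20,778; metered usage total 9,798.
Combined weights (60% floor area + 40% metered usage): Unit 3B 0.3222; Unit 3A 0.1726; Unit 1B 0.1879; Unit 5B 0.3173.
Proportional shares: Unit 3B 29,208.57; Unit 3A 15,643.72; Unit 1B 17,031.17; Unit 5B 28,766.55.
Rounded to nearest $10: Unit 3B $29,210; Unit 3A $15,640; Unit 1B $17,030; Unit 5B $28,770. Sum = $90,650.
Sum already equals the total — no adjustment.

Unit 3B: $29,210 · Unit 3A: $15,640 · Unit 1B: $17,030 · Unit 5B: $28,770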